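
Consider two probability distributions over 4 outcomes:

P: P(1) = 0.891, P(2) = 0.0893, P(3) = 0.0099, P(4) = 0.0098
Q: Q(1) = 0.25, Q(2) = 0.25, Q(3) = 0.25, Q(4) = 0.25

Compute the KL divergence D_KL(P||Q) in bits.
1.4091 bits

D_KL(P||Q) = Σ P(x) log₂(P(x)/Q(x))

Computing term by term:
  P(1)·log₂(P(1)/Q(1)) = 0.891·log₂(0.891/0.25) = 1.63365
  P(2)·log₂(P(2)/Q(2)) = 0.0893·log₂(0.0893/0.25) = -0.13263
  P(3)·log₂(P(3)/Q(3)) = 0.0099·log₂(0.0099/0.25) = -0.04612
  P(4)·log₂(P(4)/Q(4)) = 0.0098·log₂(0.0098/0.25) = -0.04580

D_KL(P||Q) = 1.63365 - 0.13263 - 0.04612 - 0.04580 = 1.40910 ≈ 1.4091 bits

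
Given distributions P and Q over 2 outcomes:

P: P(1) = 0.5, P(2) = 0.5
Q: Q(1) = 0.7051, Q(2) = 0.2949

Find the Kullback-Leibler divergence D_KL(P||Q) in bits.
0.1329 bits

D_KL(P||Q) = Σ P(x) log₂(P(x)/Q(x))

Computing term by term:
  P(1)·log₂(P(1)/Q(1)) = 0.5·log₂(0.5/0.7051) = -0.24795
  P(2)·log₂(P(2)/Q(2)) = 0.5·log₂(0.5/0.2949) = 0.38085

D_KL(P||Q) = -0.24795 + 0.38085 = 0.13290 ≈ 0.1329 bits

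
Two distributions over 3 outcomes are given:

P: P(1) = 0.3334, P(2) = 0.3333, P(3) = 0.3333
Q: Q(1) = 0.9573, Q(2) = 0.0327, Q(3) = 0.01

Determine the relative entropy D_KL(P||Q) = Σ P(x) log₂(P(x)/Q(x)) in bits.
2.2951 bits

D_KL(P||Q) = Σ P(x) log₂(P(x)/Q(x))

Computing term by term:
  P(1)·log₂(P(1)/Q(1)) = 0.3334·log₂(0.3334/0.9573) = -0.50734
  P(2)·log₂(P(2)/Q(2)) = 0.3333·log₂(0.3333/0.0327) = 1.11637
  P(3)·log₂(P(3)/Q(3)) = 0.3333·log₂(0.3333/0.01) = 1.68608

D_KL(P||Q) = -0.50734 + 1.11637 + 1.68608 = 2.29511 ≈ 2.2951 bits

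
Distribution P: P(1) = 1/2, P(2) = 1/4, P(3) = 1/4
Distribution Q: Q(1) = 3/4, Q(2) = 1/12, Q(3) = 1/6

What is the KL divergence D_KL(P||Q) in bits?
0.2500 bits

D_KL(P||Q) = Σ P(x) log₂(P(x)/Q(x))

Computing term by term:
  P(1)·log₂(P(1)/Q(1)) = (1/2)·log₂((1/2)/(3/4)) = -0.29248
  P(2)·log₂(P(2)/Q(2)) = (1/4)·log₂((1/4)/(1/12)) = 0.39624
  P(3)·log₂(P(3)/Q(3)) = (1/4)·log₂((1/4)/(1/6)) = 0.14624

D_KL(P||Q) = -0.29248 + 0.39624 + 0.14624 = 0.25000 ≈ 0.2500 bits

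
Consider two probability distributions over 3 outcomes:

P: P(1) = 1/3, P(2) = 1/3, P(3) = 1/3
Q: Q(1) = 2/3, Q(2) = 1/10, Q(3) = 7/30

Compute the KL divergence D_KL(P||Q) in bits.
0.4172 bits

D_KL(P||Q) = Σ P(x) log₂(P(x)/Q(x))

Computing term by term:
  P(1)·log₂(P(1)/Q(1)) = (1/3)·log₂((1/3)/(2/3)) = -0.33333
  P(2)·log₂(P(2)/Q(2)) = (1/3)·log₂((1/3)/(1/10)) = 0.57899
  P(3)·log₂(P(3)/Q(3)) = (1/3)·log₂((1/3)/(7/30)) = 0.17152

D_KL(P||Q) = -0.33333 + 0.57899 + 0.17152 = 0.41718 ≈ 0.4172 bits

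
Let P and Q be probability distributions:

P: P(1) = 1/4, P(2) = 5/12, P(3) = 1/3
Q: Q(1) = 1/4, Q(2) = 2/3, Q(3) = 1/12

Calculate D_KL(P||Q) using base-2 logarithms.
0.3841 bits

D_KL(P||Q) = Σ P(x) log₂(P(x)/Q(x))

Computing term by term:
  P(1)·log₂(P(1)/Q(1)) = (1/4)·log₂((1/4)/(1/4)) = 0.00000
  P(2)·log₂(P(2)/Q(2)) = (5/12)·log₂((5/12)/(2/3)) = -0.28253
  P(3)·log₂(P(3)/Q(3)) = (1/3)·log₂((1/3)/(1/12)) = 0.66667

D_KL(P||Q) = 0.00000 - 0.28253 + 0.66667 = 0.38414 ≈ 0.3841 bits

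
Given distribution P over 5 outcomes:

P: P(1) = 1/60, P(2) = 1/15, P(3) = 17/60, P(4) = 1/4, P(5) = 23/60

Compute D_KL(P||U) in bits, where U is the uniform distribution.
0.4172 bits

U(i) = 1/5 for all i

D_KL(P||U) = Σ P(x) log₂(P(x) / (1/5))
           = Σ P(x) log₂(P(x)) + log₂(5)
           = log₂(5) - H(P)

H(P) = -Σ P(x) log₂(P(x)):
  -P(1)·log₂(P(1)) = -(1/60)·log₂(1/60) = 0.09845
  -P(2)·log₂(P(2)) = -(1/15)·log₂(1/15) = 0.26046
  -P(3)·log₂(P(3)) = -(17/60)·log₂(17/60) = 0.51550
  -P(4)·log₂(P(4)) = -(1/4)·log₂(1/4) = 0.50000
  -P(5)·log₂(P(5)) = -(23/60)·log₂(23/60) = 0.53028
H(P) = 0.09845 + 0.26046 + 0.51550 + 0.50000 + 0.53028 = 1.90469 bits

log₂(5) = 2.32193 bits

D_KL(P||U) = 2.32193 - 1.90469 = 0.41724 ≈ 0.4172 bits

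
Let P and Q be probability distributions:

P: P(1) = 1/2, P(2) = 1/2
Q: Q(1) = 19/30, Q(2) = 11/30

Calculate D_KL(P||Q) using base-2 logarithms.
0.0532 bits

D_KL(P||Q) = Σ P(x) log₂(P(x)/Q(x))

Computing term by term:
  P(1)·log₂(P(1)/Q(1)) = (1/2)·log₂((1/2)/(19/30)) = -0.17052
  P(2)·log₂(P(2)/Q(2)) = (1/2)·log₂((1/2)/(11/30)) = 0.22373

D_KL(P||Q) = -0.17052 + 0.22373 = 0.05321 ≈ 0.0532 bits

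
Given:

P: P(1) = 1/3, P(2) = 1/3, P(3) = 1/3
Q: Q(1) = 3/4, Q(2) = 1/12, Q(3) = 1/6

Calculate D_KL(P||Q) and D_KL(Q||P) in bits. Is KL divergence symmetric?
D_KL(P||Q) = 0.6100 bits, D_KL(Q||P) = 0.5441 bits. No, KL divergence is not symmetric.

D_KL(P||Q) = Σ P(x) log₂(P(x)/Q(x))

Computing term by term:
  P(1)·log₂(P(1)/Q(1)) = (1/3)·log₂((1/3)/(3/4)) = -0.38998
  P(2)·log₂(P(2)/Q(2)) = (1/3)·log₂((1/3)/(1/12)) = 0.66667
  P(3)·log₂(P(3)/Q(3)) = (1/3)·log₂((1/3)/(1/6)) = 0.33333

D_KL(P||Q) = -0.38998 + 0.66667 + 0.33333 = 0.61002 ≈ 0.6100 bits

D_KL(Q||P) = Σ Q(x) log₂(Q(x)/P(x))

Computing term by term:
  Q(1)·log₂(Q(1)/P(1)) = (3/4)·log₂((3/4)/(1/3)) = 0.87744
  Q(2)·log₂(Q(2)/P(2)) = (1/12)·log₂((1/12)/(1/3)) = -0.16667
  Q(3)·log₂(Q(3)/P(3)) = (1/6)·log₂((1/6)/(1/3)) = -0.16667

D_KL(Q||P) = 0.87744 - 0.16667 - 0.16667 = 0.54410 ≈ 0.5441 bits

These are NOT equal (difference: 0.0659 bits). KL divergence is asymmetric: D_KL(P||Q) ≠ D_KL(Q||P) in general.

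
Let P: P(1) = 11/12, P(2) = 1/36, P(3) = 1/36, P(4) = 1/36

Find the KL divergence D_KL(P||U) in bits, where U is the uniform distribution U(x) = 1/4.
1.4541 bits

U(i) = 1/4 for all i

D_KL(P||U) = Σ P(x) log₂(P(x) / (1/4))
           = Σ P(x) log₂(P(x)) + log₂(4)
           = log₂(4) - H(P)

H(P) = -Σ P(x) log₂(P(x)):
  -P(1)·log₂(P(1)) = -(11/12)·log₂(11/12) = 0.11507
  -P(2)·log₂(P(2)) = -(1/36)·log₂(1/36) = 0.14361
  -P(3)·log₂(P(3)) = -(1/36)·log₂(1/36) = 0.14361
  -P(4)·log₂(P(4)) = -(1/36)·log₂(1/36) = 0.14361
H(P) = 0.11507 + 0.14361 + 0.14361 + 0.14361 = 0.54590 bits

log₂(4) = 2.00000 bits

D_KL(P||U) = 2.00000 - 0.54590 = 1.45410 ≈ 1.4541 bits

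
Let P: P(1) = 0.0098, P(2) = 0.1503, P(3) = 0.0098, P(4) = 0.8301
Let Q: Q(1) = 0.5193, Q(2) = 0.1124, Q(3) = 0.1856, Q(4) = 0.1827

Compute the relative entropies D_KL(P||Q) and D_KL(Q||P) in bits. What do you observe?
D_KL(P||Q) = 1.7781 bits, D_KL(Q||P) = 3.3158 bits. The two directions give different values (D_KL(Q||P) exceeds D_KL(P||Q) by 1.5377 bits): KL divergence is asymmetric.

D_KL(P||Q) = Σ P(x) log₂(P(x)/Q(x))

Computing term by term:
  P(1)·log₂(P(1)/Q(1)) = 0.0098·log₂(0.0098/0.5193) = -0.05613
  P(2)·log₂(P(2)/Q(2)) = 0.1503·log₂(0.1503/0.1124) = 0.06301
  P(3)·log₂(P(3)/Q(3)) = 0.0098·log₂(0.0098/0.1856) = -0.04158
  P(4)·log₂(P(4)/Q(4)) = 0.8301·log₂(0.8301/0.1827) = 1.81278

D_KL(P||Q) = -0.05613 + 0.06301 - 0.04158 + 1.81278 = 1.77808 ≈ 1.7781 bits

D_KL(Q||P) = Σ Q(x) log₂(Q(x)/P(x))

Computing term by term:
  Q(1)·log₂(Q(1)/P(1)) = 0.5193·log₂(0.5193/0.0098) = 2.97436
  Q(2)·log₂(Q(2)/P(2)) = 0.1124·log₂(0.1124/0.1503) = -0.04712
  Q(3)·log₂(Q(3)/P(3)) = 0.1856·log₂(0.1856/0.0098) = 0.78755
  Q(4)·log₂(Q(4)/P(4)) = 0.1827·log₂(0.1827/0.8301) = -0.39898

D_KL(Q||P) = 2.97436 - 0.04712 + 0.78755 - 0.39898 = 3.31581 ≈ 3.3158 bits

These are NOT equal (difference: 1.5377 bits). KL divergence is asymmetric: D_KL(P||Q) ≠ D_KL(Q||P) in general.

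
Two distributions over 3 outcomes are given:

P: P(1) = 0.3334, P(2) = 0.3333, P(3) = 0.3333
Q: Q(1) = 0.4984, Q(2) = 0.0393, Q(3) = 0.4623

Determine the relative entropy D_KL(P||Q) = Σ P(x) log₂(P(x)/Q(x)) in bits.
0.6773 bits

D_KL(P||Q) = Σ P(x) log₂(P(x)/Q(x))

Computing term by term:
  P(1)·log₂(P(1)/Q(1)) = 0.3334·log₂(0.3334/0.4984) = -0.19339
  P(2)·log₂(P(2)/Q(2)) = 0.3333·log₂(0.3333/0.0393) = 1.02797
  P(3)·log₂(P(3)/Q(3)) = 0.3333·log₂(0.3333/0.4623) = -0.15732

D_KL(P||Q) = -0.19339 + 1.02797 - 0.15732 = 0.67726 ≈ 0.6773 bits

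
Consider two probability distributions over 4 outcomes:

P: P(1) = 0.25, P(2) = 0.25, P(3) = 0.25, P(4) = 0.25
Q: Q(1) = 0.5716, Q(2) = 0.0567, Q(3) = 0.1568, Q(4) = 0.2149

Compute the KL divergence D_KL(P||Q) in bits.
0.4597 bits

D_KL(P||Q) = Σ P(x) log₂(P(x)/Q(x))

Computing term by term:
  P(1)·log₂(P(1)/Q(1)) = 0.25·log₂(0.25/0.5716) = -0.29827
  P(2)·log₂(P(2)/Q(2)) = 0.25·log₂(0.25/0.0567) = 0.53513
  P(3)·log₂(P(3)/Q(3)) = 0.25·log₂(0.25/0.1568) = 0.16825
  P(4)·log₂(P(4)/Q(4)) = 0.25·log₂(0.25/0.2149) = 0.05457

D_KL(P||Q) = -0.29827 + 0.53513 + 0.16825 + 0.05457 = 0.45968 ≈ 0.4597 bits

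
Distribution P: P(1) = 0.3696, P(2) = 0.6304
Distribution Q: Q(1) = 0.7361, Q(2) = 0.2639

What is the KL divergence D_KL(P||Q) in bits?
0.4246 bits

D_KL(P||Q) = Σ P(x) log₂(P(x)/Q(x))

Computing term by term:
  P(1)·log₂(P(1)/Q(1)) = 0.3696·log₂(0.3696/0.7361) = -0.36736
  P(2)·log₂(P(2)/Q(2)) = 0.6304·log₂(0.6304/0.2639) = 0.79196

D_KL(P||Q) = -0.36736 + 0.79196 = 0.42460 ≈ 0.4246 bits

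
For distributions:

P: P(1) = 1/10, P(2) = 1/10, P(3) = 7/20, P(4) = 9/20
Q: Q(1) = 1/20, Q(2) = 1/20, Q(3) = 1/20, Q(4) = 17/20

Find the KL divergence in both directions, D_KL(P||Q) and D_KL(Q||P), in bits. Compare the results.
D_KL(P||Q) = 0.7697 bits, D_KL(Q||P) = 0.5395 bits. D_KL(P||Q) is larger than D_KL(Q||P) by 0.2302 bits; the two directions differ.

D_KL(P||Q) = Σ P(x) log₂(P(x)/Q(x))

Computing term by term:
  P(1)·log₂(P(1)/Q(1)) = (1/10)·log₂((1/10)/(1/20)) = 0.10000
  P(2)·log₂(P(2)/Q(2)) = (1/10)·log₂((1/10)/(1/20)) = 0.10000
  P(3)·log₂(P(3)/Q(3)) = (7/20)·log₂((7/20)/(1/20)) = 0.98257
  P(4)·log₂(P(4)/Q(4)) = (9/20)·log₂((9/20)/(17/20)) = -0.41289

D_KL(P||Q) = 0.10000 + 0.10000 + 0.98257 - 0.41289 = 0.76968 ≈ 0.7697 bits

D_KL(Q||P) = Σ Q(x) log₂(Q(x)/P(x))

Computing term by term:
  Q(1)·log₂(Q(1)/P(1)) = (1/20)·log₂((1/20)/(1/10)) = -0.05000
  Q(2)·log₂(Q(2)/P(2)) = (1/20)·log₂((1/20)/(1/10)) = -0.05000
  Q(3)·log₂(Q(3)/P(3)) = (1/20)·log₂((1/20)/(7/20)) = -0.14037
  Q(4)·log₂(Q(4)/P(4)) = (17/20)·log₂((17/20)/(9/20)) = 0.77991

D_KL(Q||P) = -0.05000 - 0.05000 - 0.14037 + 0.77991 = 0.53954 ≈ 0.5395 bits

These are NOT equal (difference: 0.2302 bits). KL divergence is asymmetric: D_KL(P||Q) ≠ D_KL(Q||P) in general.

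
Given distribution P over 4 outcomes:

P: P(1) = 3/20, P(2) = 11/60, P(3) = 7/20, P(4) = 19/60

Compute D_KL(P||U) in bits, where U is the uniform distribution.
0.0853 bits

U(i) = 1/4 for all i

D_KL(P||U) = Σ P(x) log₂(P(x) / (1/4))
           = Σ P(x) log₂(P(x)) + log₂(4)
           = log₂(4) - H(P)

H(P) = -Σ P(x) log₂(P(x)):
  -P(1)·log₂(P(1)) = -(3/20)·log₂(3/20) = 0.41054
  -P(2)·log₂(P(2)) = -(11/60)·log₂(11/60) = 0.44870
  -P(3)·log₂(P(3)) = -(7/20)·log₂(7/20) = 0.53010
  -P(4)·log₂(P(4)) = -(19/60)·log₂(19/60) = 0.52534
H(P) = 0.41054 + 0.44870 + 0.53010 + 0.52534 = 1.91468 bits

log₂(4) = 2.00000 bits

D_KL(P||U) = 2.00000 - 1.91468 = 0.08532 ≈ 0.0853 bits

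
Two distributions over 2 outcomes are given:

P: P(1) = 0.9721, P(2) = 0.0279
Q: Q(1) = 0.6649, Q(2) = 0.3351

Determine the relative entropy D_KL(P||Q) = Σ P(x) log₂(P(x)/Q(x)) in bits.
0.4326 bits

D_KL(P||Q) = Σ P(x) log₂(P(x)/Q(x))

Computing term by term:
  P(1)·log₂(P(1)/Q(1)) = 0.9721·log₂(0.9721/0.6649) = 0.53268
  P(2)·log₂(P(2)/Q(2)) = 0.0279·log₂(0.0279/0.3351) = -0.10006

D_KL(P||Q) = 0.53268 - 0.10006 = 0.43262 ≈ 0.4326 bits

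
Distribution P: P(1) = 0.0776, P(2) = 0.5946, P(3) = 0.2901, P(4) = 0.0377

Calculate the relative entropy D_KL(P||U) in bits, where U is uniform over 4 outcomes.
0.5716 bits

U(i) = 1/4 for all i

D_KL(P||U) = Σ P(x) log₂(P(x) / (1/4))
           = Σ P(x) log₂(P(x)) + log₂(4)
           = log₂(4) - H(P)

H(P) = -Σ P(x) log₂(P(x)):
  -P(1)·log₂(P(1)) = -(0.0776)·log₂(0.0776) = 0.28617
  -P(2)·log₂(P(2)) = -(0.5946)·log₂(0.5946) = 0.44596
  -P(3)·log₂(P(3)) = -(0.2901)·log₂(0.2901) = 0.51794
  -P(4)·log₂(P(4)) = -(0.0377)·log₂(0.0377) = 0.17829
H(P) = 0.28617 + 0.44596 + 0.51794 + 0.17829 = 1.42836 bits

log₂(4) = 2.00000 bits

D_KL(P||U) = 2.00000 - 1.42836 = 0.57164 ≈ 0.5716 bits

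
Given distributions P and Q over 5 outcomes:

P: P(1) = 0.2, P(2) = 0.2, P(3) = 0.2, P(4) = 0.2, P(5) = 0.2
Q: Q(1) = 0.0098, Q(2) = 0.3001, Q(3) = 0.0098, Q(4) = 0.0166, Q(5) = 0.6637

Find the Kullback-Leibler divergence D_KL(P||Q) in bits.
1.9954 bits

D_KL(P||Q) = Σ P(x) log₂(P(x)/Q(x))

Computing term by term:
  P(1)·log₂(P(1)/Q(1)) = 0.2·log₂(0.2/0.0098) = 0.87021
  P(2)·log₂(P(2)/Q(2)) = 0.2·log₂(0.2/0.3001) = -0.11709
  P(3)·log₂(P(3)/Q(3)) = 0.2·log₂(0.2/0.0098) = 0.87021
  P(4)·log₂(P(4)/Q(4)) = 0.2·log₂(0.2/0.0166) = 0.71815
  P(5)·log₂(P(5)/Q(5)) = 0.2·log₂(0.2/0.6637) = -0.34611

D_KL(P||Q) = 0.87021 - 0.11709 + 0.87021 + 0.71815 - 0.34611 = 1.99537 ≈ 1.9954 bits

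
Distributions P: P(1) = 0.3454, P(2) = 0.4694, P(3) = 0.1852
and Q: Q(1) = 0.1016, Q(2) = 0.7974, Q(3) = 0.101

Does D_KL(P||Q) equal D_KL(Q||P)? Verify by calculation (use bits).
D_KL(P||Q) = 0.4129 bits, D_KL(Q||P) = 0.3419 bits. No — D_KL(P||Q) ≠ D_KL(Q||P) for this pair.

D_KL(P||Q) = Σ P(x) log₂(P(x)/Q(x))

Computing term by term:
  P(1)·log₂(P(1)/Q(1)) = 0.3454·log₂(0.3454/0.1016) = 0.60976
  P(2)·log₂(P(2)/Q(2)) = 0.4694·log₂(0.4694/0.7974) = -0.35885
  P(3)·log₂(P(3)/Q(3)) = 0.1852·log₂(0.1852/0.101) = 0.16200

D_KL(P||Q) = 0.60976 - 0.35885 + 0.16200 = 0.41291 ≈ 0.4129 bits

D_KL(Q||P) = Σ Q(x) log₂(Q(x)/P(x))

Computing term by term:
  Q(1)·log₂(Q(1)/P(1)) = 0.1016·log₂(0.1016/0.3454) = -0.17936
  Q(2)·log₂(Q(2)/P(2)) = 0.7974·log₂(0.7974/0.4694) = 0.60960
  Q(3)·log₂(Q(3)/P(3)) = 0.101·log₂(0.101/0.1852) = -0.08835

D_KL(Q||P) = -0.17936 + 0.60960 - 0.08835 = 0.34189 ≈ 0.3419 bits

These are NOT equal (difference: 0.0710 bits). KL divergence is asymmetric: D_KL(P||Q) ≠ D_KL(Q||P) in general.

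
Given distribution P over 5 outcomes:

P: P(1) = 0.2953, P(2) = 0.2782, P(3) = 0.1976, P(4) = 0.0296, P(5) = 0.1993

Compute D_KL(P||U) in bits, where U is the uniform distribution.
0.2124 bits

U(i) = 1/5 for all i

D_KL(P||U) = Σ P(x) log₂(P(x) / (1/5))
           = Σ P(x) log₂(P(x)) + log₂(5)
           = log₂(5) - H(P)

H(P) = -Σ P(x) log₂(P(x)):
  -P(1)·log₂(P(1)) = -(0.2953)·log₂(0.2953) = 0.51965
  -P(2)·log₂(P(2)) = -(0.2782)·log₂(0.2782) = 0.51350
  -P(3)·log₂(P(3)) = -(0.1976)·log₂(0.1976) = 0.46225
  -P(4)·log₂(P(4)) = -(0.0296)·log₂(0.0296) = 0.15032
  -P(5)·log₂(P(5)) = -(0.1993)·log₂(0.1993) = 0.46377
H(P) = 0.51965 + 0.51350 + 0.46225 + 0.15032 + 0.46377 = 2.10949 bits

log₂(5) = 2.32193 bits

D_KL(P||U) = 2.32193 - 2.10949 = 0.21244 ≈ 0.2124 bits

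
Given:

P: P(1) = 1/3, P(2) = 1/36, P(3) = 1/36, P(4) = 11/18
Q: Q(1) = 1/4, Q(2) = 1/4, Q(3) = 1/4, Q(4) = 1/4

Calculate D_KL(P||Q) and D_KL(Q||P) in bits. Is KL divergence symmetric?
D_KL(P||Q) = 0.7503 bits, D_KL(Q||P) = 1.1588 bits. No, KL divergence is not symmetric.

D_KL(P||Q) = Σ P(x) log₂(P(x)/Q(x))

Computing term by term:
  P(1)·log₂(P(1)/Q(1)) = (1/3)·log₂((1/3)/(1/4)) = 0.13835
  P(2)·log₂(P(2)/Q(2)) = (1/36)·log₂((1/36)/(1/4)) = -0.08805
  P(3)·log₂(P(3)/Q(3)) = (1/36)·log₂((1/36)/(1/4)) = -0.08805
  P(4)·log₂(P(4)/Q(4)) = (11/18)·log₂((11/18)/(1/4)) = 0.78803

D_KL(P||Q) = 0.13835 - 0.08805 - 0.08805 + 0.78803 = 0.75028 ≈ 0.7503 bits

D_KL(Q||P) = Σ Q(x) log₂(Q(x)/P(x))

Computing term by term:
  Q(1)·log₂(Q(1)/P(1)) = (1/4)·log₂((1/4)/(1/3)) = -0.10376
  Q(2)·log₂(Q(2)/P(2)) = (1/4)·log₂((1/4)/(1/36)) = 0.79248
  Q(3)·log₂(Q(3)/P(3)) = (1/4)·log₂((1/4)/(1/36)) = 0.79248
  Q(4)·log₂(Q(4)/P(4)) = (1/4)·log₂((1/4)/(11/18)) = -0.32238

D_KL(Q||P) = -0.10376 + 0.79248 + 0.79248 - 0.32238 = 1.15882 ≈ 1.1588 bits

These are NOT equal (difference: 0.4085 bits). KL divergence is asymmetric: D_KL(P||Q) ≠ D_KL(Q||P) in general.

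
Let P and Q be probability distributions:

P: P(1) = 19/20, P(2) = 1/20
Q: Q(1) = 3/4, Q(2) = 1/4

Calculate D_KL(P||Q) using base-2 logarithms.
0.2079 bits

D_KL(P||Q) = Σ P(x) log₂(P(x)/Q(x))

Computing term by term:
  P(1)·log₂(P(1)/Q(1)) = (19/20)·log₂((19/20)/(3/4)) = 0.32399
  P(2)·log₂(P(2)/Q(2)) = (1/20)·log₂((1/20)/(1/4)) = -0.11610

D_KL(P||Q) = 0.32399 - 0.11610 = 0.20789 ≈ 0.2079 bits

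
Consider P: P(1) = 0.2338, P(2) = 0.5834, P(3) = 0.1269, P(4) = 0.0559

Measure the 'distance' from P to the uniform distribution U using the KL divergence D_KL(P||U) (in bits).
0.4457 bits

U(i) = 1/4 for all i

D_KL(P||U) = Σ P(x) log₂(P(x) / (1/4))
           = Σ P(x) log₂(P(x)) + log₂(4)
           = log₂(4) - H(P)

H(P) = -Σ P(x) log₂(P(x)):
  -P(1)·log₂(P(1)) = -(0.2338)·log₂(0.2338) = 0.49020
  -P(2)·log₂(P(2)) = -(0.5834)·log₂(0.5834) = 0.45356
  -P(3)·log₂(P(3)) = -(0.1269)·log₂(0.1269) = 0.37794
  -P(4)·log₂(P(4)) = -(0.0559)·log₂(0.0559) = 0.23260
H(P) = 0.49020 + 0.45356 + 0.37794 + 0.23260 = 1.55430 bits

log₂(4) = 2.00000 bits

D_KL(P||U) = 2.00000 - 1.55430 = 0.44570 ≈ 0.4457 bits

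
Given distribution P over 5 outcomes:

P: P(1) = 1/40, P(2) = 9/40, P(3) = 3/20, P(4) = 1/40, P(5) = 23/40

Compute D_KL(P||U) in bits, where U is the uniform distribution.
0.7020 bits

U(i) = 1/5 for all i

D_KL(P||U) = Σ P(x) log₂(P(x) / (1/5))
           = Σ P(x) log₂(P(x)) + log₂(5)
           = log₂(5) - H(P)

H(P) = -Σ P(x) log₂(P(x)):
  -P(1)·log₂(P(1)) = -(1/40)·log₂(1/40) = 0.13305
  -P(2)·log₂(P(2)) = -(9/40)·log₂(9/40) = 0.48420
  -P(3)·log₂(P(3)) = -(3/20)·log₂(3/20) = 0.41054
  -P(4)·log₂(P(4)) = -(1/40)·log₂(1/40) = 0.13305
  -P(5)·log₂(P(5)) = -(23/40)·log₂(23/40) = 0.45906
H(P) = 0.13305 + 0.48420 + 0.41054 + 0.13305 + 0.45906 = 1.61990 bits

log₂(5) = 2.32193 bits

D_KL(P||U) = 2.32193 - 1.61990 = 0.70203 ≈ 0.7020 bits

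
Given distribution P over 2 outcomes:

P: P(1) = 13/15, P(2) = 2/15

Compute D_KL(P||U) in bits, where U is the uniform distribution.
0.4335 bits

U(i) = 1/2 for all i

D_KL(P||U) = Σ P(x) log₂(P(x) / (1/2))
           = Σ P(x) log₂(P(x)) + log₂(2)
           = log₂(2) - H(P)

H(P) = -Σ P(x) log₂(P(x)):
  -P(1)·log₂(P(1)) = -(13/15)·log₂(13/15) = 0.17892
  -P(2)·log₂(P(2)) = -(2/15)·log₂(2/15) = 0.38759
H(P) = 0.17892 + 0.38759 = 0.56651 bits

log₂(2) = 1.00000 bits

D_KL(P||U) = 1.00000 - 0.56651 = 0.43349 ≈ 0.4335 bits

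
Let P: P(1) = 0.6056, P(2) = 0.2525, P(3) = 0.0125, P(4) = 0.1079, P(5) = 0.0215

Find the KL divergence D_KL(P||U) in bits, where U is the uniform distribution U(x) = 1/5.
0.8376 bits

U(i) = 1/5 for all i

D_KL(P||U) = Σ P(x) log₂(P(x) / (1/5))
           = Σ P(x) log₂(P(x)) + log₂(5)
           = log₂(5) - H(P)

H(P) = -Σ P(x) log₂(P(x)):
  -P(1)·log₂(P(1)) = -(0.6056)·log₂(0.6056) = 0.43819
  -P(2)·log₂(P(2)) = -(0.2525)·log₂(0.2525) = 0.50138
  -P(3)·log₂(P(3)) = -(0.0125)·log₂(0.0125) = 0.07902
  -P(4)·log₂(P(4)) = -(0.1079)·log₂(0.1079) = 0.34660
  -P(5)·log₂(P(5)) = -(0.0215)·log₂(0.0215) = 0.11910
H(P) = 0.43819 + 0.50138 + 0.07902 + 0.34660 + 0.11910 = 1.48429 bits

log₂(5) = 2.32193 bits

D_KL(P||U) = 2.32193 - 1.48429 = 0.83764 ≈ 0.8376 bits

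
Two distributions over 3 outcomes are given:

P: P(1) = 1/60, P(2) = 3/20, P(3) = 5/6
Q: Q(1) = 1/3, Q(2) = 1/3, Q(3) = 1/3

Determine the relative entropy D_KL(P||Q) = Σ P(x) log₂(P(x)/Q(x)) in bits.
0.8568 bits

D_KL(P||Q) = Σ P(x) log₂(P(x)/Q(x))

Computing term by term:
  P(1)·log₂(P(1)/Q(1)) = (1/60)·log₂((1/60)/(1/3)) = -0.07203
  P(2)·log₂(P(2)/Q(2)) = (3/20)·log₂((3/20)/(1/3)) = -0.17280
  P(3)·log₂(P(3)/Q(3)) = (5/6)·log₂((5/6)/(1/3)) = 1.10161

D_KL(P||Q) = -0.07203 - 0.17280 + 1.10161 = 0.85678 ≈ 0.8568 bits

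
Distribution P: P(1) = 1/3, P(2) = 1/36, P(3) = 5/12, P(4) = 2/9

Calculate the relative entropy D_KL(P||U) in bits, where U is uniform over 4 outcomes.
0.3196 bits

U(i) = 1/4 for all i

D_KL(P||U) = Σ P(x) log₂(P(x) / (1/4))
           = Σ P(x) log₂(P(x)) + log₂(4)
           = log₂(4) - H(P)

H(P) = -Σ P(x) log₂(P(x)):
  -P(1)·log₂(P(1)) = -(1/3)·log₂(1/3) = 0.52832
  -P(2)·log₂(P(2)) = -(1/36)·log₂(1/36) = 0.14361
  -P(3)·log₂(P(3)) = -(5/12)·log₂(5/12) = 0.52626
  -P(4)·log₂(P(4)) = -(2/9)·log₂(2/9) = 0.48221
H(P) = 0.52832 + 0.14361 + 0.52626 + 0.48221 = 1.68040 bits

log₂(4) = 2.00000 bits

D_KL(P||U) = 2.00000 - 1.68040 = 0.31960 ≈ 0.3196 bits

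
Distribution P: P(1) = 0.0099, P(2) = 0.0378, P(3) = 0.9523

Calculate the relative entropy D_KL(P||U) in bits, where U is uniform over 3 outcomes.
1.2733 bits

U(i) = 1/3 for all i

D_KL(P||U) = Σ P(x) log₂(P(x) / (1/3))
           = Σ P(x) log₂(P(x)) + log₂(3)
           = log₂(3) - H(P)

H(P) = -Σ P(x) log₂(P(x)):
  -P(1)·log₂(P(1)) = -(0.0099)·log₂(0.0099) = 0.06592
  -P(2)·log₂(P(2)) = -(0.0378)·log₂(0.0378) = 0.17862
  -P(3)·log₂(P(3)) = -(0.9523)·log₂(0.9523) = 0.06715
H(P) = 0.06592 + 0.17862 + 0.06715 = 0.31169 bits

log₂(3) = 1.58496 bits

D_KL(P||U) = 1.58496 - 0.31169 = 1.27327 ≈ 1.2733 bits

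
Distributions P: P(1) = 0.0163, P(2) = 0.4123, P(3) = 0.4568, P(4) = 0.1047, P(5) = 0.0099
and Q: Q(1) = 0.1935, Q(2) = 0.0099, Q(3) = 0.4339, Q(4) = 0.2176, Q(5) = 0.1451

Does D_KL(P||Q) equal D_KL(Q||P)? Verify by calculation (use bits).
D_KL(P||Q) = 2.0451 bits, D_KL(Q||P) = 1.3969 bits. No — D_KL(P||Q) ≠ D_KL(Q||P) for this pair.

D_KL(P||Q) = Σ P(x) log₂(P(x)/Q(x))

Computing term by term:
  P(1)·log₂(P(1)/Q(1)) = 0.0163·log₂(0.0163/0.1935) = -0.05818
  P(2)·log₂(P(2)/Q(2)) = 0.4123·log₂(0.4123/0.0099) = 2.21822
  P(3)·log₂(P(3)/Q(3)) = 0.4568·log₂(0.4568/0.4339) = 0.03389
  P(4)·log₂(P(4)/Q(4)) = 0.1047·log₂(0.1047/0.2176) = -0.11050
  P(5)·log₂(P(5)/Q(5)) = 0.0099·log₂(0.0099/0.1451) = -0.03835

D_KL(P||Q) = -0.05818 + 2.21822 + 0.03389 - 0.11050 - 0.03835 = 2.04508 ≈ 2.0451 bits

D_KL(Q||P) = Σ Q(x) log₂(Q(x)/P(x))

Computing term by term:
  Q(1)·log₂(Q(1)/P(1)) = 0.1935·log₂(0.1935/0.0163) = 0.69068
  Q(2)·log₂(Q(2)/P(2)) = 0.0099·log₂(0.0099/0.4123) = -0.05326
  Q(3)·log₂(Q(3)/P(3)) = 0.4339·log₂(0.4339/0.4568) = -0.03220
  Q(4)·log₂(Q(4)/P(4)) = 0.2176·log₂(0.2176/0.1047) = 0.22966
  Q(5)·log₂(Q(5)/P(5)) = 0.1451·log₂(0.1451/0.0099) = 0.56204

D_KL(Q||P) = 0.69068 - 0.05326 - 0.03220 + 0.22966 + 0.56204 = 1.39692 ≈ 1.3969 bits

These are NOT equal (difference: 0.6482 bits). KL divergence is asymmetric: D_KL(P||Q) ≠ D_KL(Q||P) in general.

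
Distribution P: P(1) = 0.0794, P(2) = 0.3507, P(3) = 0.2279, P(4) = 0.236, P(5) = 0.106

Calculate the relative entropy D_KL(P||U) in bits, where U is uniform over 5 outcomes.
0.1805 bits

U(i) = 1/5 for all i

D_KL(P||U) = Σ P(x) log₂(P(x) / (1/5))
           = Σ P(x) log₂(P(x)) + log₂(5)
           = log₂(5) - H(P)

H(P) = -Σ P(x) log₂(P(x)):
  -P(1)·log₂(P(1)) = -(0.0794)·log₂(0.0794) = 0.29018
  -P(2)·log₂(P(2)) = -(0.3507)·log₂(0.3507) = 0.53015
  -P(3)·log₂(P(3)) = -(0.2279)·log₂(0.2279) = 0.48623
  -P(4)·log₂(P(4)) = -(0.236)·log₂(0.236) = 0.49162
  -P(5)·log₂(P(5)) = -(0.106)·log₂(0.106) = 0.34321
H(P) = 0.29018 + 0.53015 + 0.48623 + 0.49162 + 0.34321 = 2.14139 bits

log₂(5) = 2.32193 bits

D_KL(P||U) = 2.32193 - 2.14139 = 0.18054 ≈ 0.1805 bits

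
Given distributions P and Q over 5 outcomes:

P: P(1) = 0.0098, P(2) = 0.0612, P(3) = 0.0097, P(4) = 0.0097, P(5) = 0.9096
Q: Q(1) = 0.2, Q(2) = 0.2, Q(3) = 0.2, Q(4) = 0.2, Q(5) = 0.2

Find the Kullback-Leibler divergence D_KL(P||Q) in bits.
1.7558 bits

D_KL(P||Q) = Σ P(x) log₂(P(x)/Q(x))

Computing term by term:
  P(1)·log₂(P(1)/Q(1)) = 0.0098·log₂(0.0098/0.2) = -0.04264
  P(2)·log₂(P(2)/Q(2)) = 0.0612·log₂(0.0612/0.2) = -0.10455
  P(3)·log₂(P(3)/Q(3)) = 0.0097·log₂(0.0097/0.2) = -0.04235
  P(4)·log₂(P(4)/Q(4)) = 0.0097·log₂(0.0097/0.2) = -0.04235
  P(5)·log₂(P(5)/Q(5)) = 0.9096·log₂(0.9096/0.2) = 1.98769

D_KL(P||Q) = -0.04264 - 0.10455 - 0.04235 - 0.04235 + 1.98769 = 1.75580 ≈ 1.7558 bits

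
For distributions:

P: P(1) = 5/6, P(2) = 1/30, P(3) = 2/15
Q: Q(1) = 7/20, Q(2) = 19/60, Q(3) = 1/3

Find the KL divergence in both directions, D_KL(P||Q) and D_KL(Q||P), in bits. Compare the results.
D_KL(P||Q) = 0.7584 bits, D_KL(Q||P) = 1.0311 bits. D_KL(Q||P) is larger than D_KL(P||Q) by 0.2727 bits; the two directions differ.

D_KL(P||Q) = Σ P(x) log₂(P(x)/Q(x))

Computing term by term:
  P(1)·log₂(P(1)/Q(1)) = (5/6)·log₂((5/6)/(7/20)) = 1.04295
  P(2)·log₂(P(2)/Q(2)) = (1/30)·log₂((1/30)/(19/60)) = -0.10826
  P(3)·log₂(P(3)/Q(3)) = (2/15)·log₂((2/15)/(1/3)) = -0.17626

D_KL(P||Q) = 1.04295 - 0.10826 - 0.17626 = 0.75843 ≈ 0.7584 bits

D_KL(Q||P) = Σ Q(x) log₂(Q(x)/P(x))

Computing term by term:
  Q(1)·log₂(Q(1)/P(1)) = (7/20)·log₂((7/20)/(5/6)) = -0.43804
  Q(2)·log₂(Q(2)/P(2)) = (19/60)·log₂((19/60)/(1/30)) = 1.02851
  Q(3)·log₂(Q(3)/P(3)) = (1/3)·log₂((1/3)/(2/15)) = 0.44064

D_KL(Q||P) = -0.43804 + 1.02851 + 0.44064 = 1.03111 ≈ 1.0311 bits

These are NOT equal (difference: 0.2727 bits). KL divergence is asymmetric: D_KL(P||Q) ≠ D_KL(Q||P) in general.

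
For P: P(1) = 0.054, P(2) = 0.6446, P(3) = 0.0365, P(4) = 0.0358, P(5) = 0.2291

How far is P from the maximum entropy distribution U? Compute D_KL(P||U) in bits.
0.8528 bits

U(i) = 1/5 for all i

D_KL(P||U) = Σ P(x) log₂(P(x) / (1/5))
           = Σ P(x) log₂(P(x)) + log₂(5)
           = log₂(5) - H(P)

H(P) = -Σ P(x) log₂(P(x)):
  -P(1)·log₂(P(1)) = -(0.054)·log₂(0.054) = 0.22739
  -P(2)·log₂(P(2)) = -(0.6446)·log₂(0.6446) = 0.40837
  -P(3)·log₂(P(3)) = -(0.0365)·log₂(0.0365) = 0.17432
  -P(4)·log₂(P(4)) = -(0.0358)·log₂(0.0358) = 0.17198
  -P(5)·log₂(P(5)) = -(0.2291)·log₂(0.2291) = 0.48706
H(P) = 0.22739 + 0.40837 + 0.17432 + 0.17198 + 0.48706 = 1.46912 bits

log₂(5) = 2.32193 bits

D_KL(P||U) = 2.32193 - 1.46912 = 0.85281 ≈ 0.8528 bits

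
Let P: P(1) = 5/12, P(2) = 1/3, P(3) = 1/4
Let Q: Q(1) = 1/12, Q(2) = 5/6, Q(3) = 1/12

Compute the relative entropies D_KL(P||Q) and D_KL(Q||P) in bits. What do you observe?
D_KL(P||Q) = 0.9231 bits, D_KL(Q||P) = 0.7760 bits. The two directions give different values (D_KL(P||Q) exceeds D_KL(Q||P) by 0.1471 bits): KL divergence is asymmetric.

D_KL(P||Q) = Σ P(x) log₂(P(x)/Q(x))

Computing term by term:
  P(1)·log₂(P(1)/Q(1)) = (5/12)·log₂((5/12)/(1/12)) = 0.96747
  P(2)·log₂(P(2)/Q(2)) = (1/3)·log₂((1/3)/(5/6)) = -0.44064
  P(3)·log₂(P(3)/Q(3)) = (1/4)·log₂((1/4)/(1/12)) = 0.39624

D_KL(P||Q) = 0.96747 - 0.44064 + 0.39624 = 0.92307 ≈ 0.9231 bits

D_KL(Q||P) = Σ Q(x) log₂(Q(x)/P(x))

Computing term by term:
  Q(1)·log₂(Q(1)/P(1)) = (1/12)·log₂((1/12)/(5/12)) = -0.19349
  Q(2)·log₂(Q(2)/P(2)) = (5/6)·log₂((5/6)/(1/3)) = 1.10161
  Q(3)·log₂(Q(3)/P(3)) = (1/12)·log₂((1/12)/(1/4)) = -0.13208

D_KL(Q||P) = -0.19349 + 1.10161 - 0.13208 = 0.77604 ≈ 0.7760 bits

These are NOT equal (difference: 0.1471 bits). KL divergence is asymmetric: D_KL(P||Q) ≠ D_KL(Q||P) in general.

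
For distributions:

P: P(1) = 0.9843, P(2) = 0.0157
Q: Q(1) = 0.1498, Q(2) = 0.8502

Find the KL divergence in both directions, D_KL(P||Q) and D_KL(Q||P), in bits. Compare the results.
D_KL(P||Q) = 2.5830 bits, D_KL(Q||P) = 4.4894 bits. D_KL(Q||P) is larger than D_KL(P||Q) by 1.9064 bits; the two directions differ.

D_KL(P||Q) = Σ P(x) log₂(P(x)/Q(x))

Computing term by term:
  P(1)·log₂(P(1)/Q(1)) = 0.9843·log₂(0.9843/0.1498) = 2.67342
  P(2)·log₂(P(2)/Q(2)) = 0.0157·log₂(0.0157/0.8502) = -0.09042

D_KL(P||Q) = 2.67342 - 0.09042 = 2.58300 ≈ 2.5830 bits

D_KL(Q||P) = Σ Q(x) log₂(Q(x)/P(x))

Computing term by term:
  Q(1)·log₂(Q(1)/P(1)) = 0.1498·log₂(0.1498/0.9843) = -0.40687
  Q(2)·log₂(Q(2)/P(2)) = 0.8502·log₂(0.8502/0.0157) = 4.89627

D_KL(Q||P) = -0.40687 + 4.89627 = 4.48940 ≈ 4.4894 bits

These are NOT equal (difference: 1.9064 bits). KL divergence is asymmetric: D_KL(P||Q) ≠ D_KL(Q||P) in general.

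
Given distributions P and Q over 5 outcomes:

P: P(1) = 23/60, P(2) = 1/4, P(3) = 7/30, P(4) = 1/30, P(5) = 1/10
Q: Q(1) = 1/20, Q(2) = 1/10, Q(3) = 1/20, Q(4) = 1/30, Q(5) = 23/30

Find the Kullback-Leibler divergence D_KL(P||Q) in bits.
1.6816 bits

D_KL(P||Q) = Σ P(x) log₂(P(x)/Q(x))

Computing term by term:
  P(1)·log₂(P(1)/Q(1)) = (23/60)·log₂((23/60)/(1/20)) = 1.12646
  P(2)·log₂(P(2)/Q(2)) = (1/4)·log₂((1/4)/(1/10)) = 0.33048
  P(3)·log₂(P(3)/Q(3)) = (7/30)·log₂((7/30)/(1/20)) = 0.51856
  P(4)·log₂(P(4)/Q(4)) = (1/30)·log₂((1/30)/(1/30)) = 0.00000
  P(5)·log₂(P(5)/Q(5)) = (1/10)·log₂((1/10)/(23/30)) = -0.29386

D_KL(P||Q) = 1.12646 + 0.33048 + 0.51856 + 0.00000 - 0.29386 = 1.68164 ≈ 1.6816 bits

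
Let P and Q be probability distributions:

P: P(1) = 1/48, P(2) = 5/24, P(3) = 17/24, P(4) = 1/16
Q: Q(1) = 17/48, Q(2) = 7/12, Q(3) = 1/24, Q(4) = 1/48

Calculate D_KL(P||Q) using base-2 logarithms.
2.5997 bits

D_KL(P||Q) = Σ P(x) log₂(P(x)/Q(x))

Computing term by term:
  P(1)·log₂(P(1)/Q(1)) = (1/48)·log₂((1/48)/(17/48)) = -0.08516
  P(2)·log₂(P(2)/Q(2)) = (5/24)·log₂((5/24)/(7/12)) = -0.30946
  P(3)·log₂(P(3)/Q(3)) = (17/24)·log₂((17/24)/(1/24)) = 2.89529
  P(4)·log₂(P(4)/Q(4)) = (1/16)·log₂((1/16)/(1/48)) = 0.09906

D_KL(P||Q) = -0.08516 - 0.30946 + 2.89529 + 0.09906 = 2.59973 ≈ 2.5997 bits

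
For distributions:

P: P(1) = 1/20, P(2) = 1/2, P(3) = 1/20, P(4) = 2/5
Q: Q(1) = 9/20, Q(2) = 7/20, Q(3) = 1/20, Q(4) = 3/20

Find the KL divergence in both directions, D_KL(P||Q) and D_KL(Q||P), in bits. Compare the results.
D_KL(P||Q) = 0.6648 bits, D_KL(Q||P) = 1.0341 bits. D_KL(Q||P) is larger than D_KL(P||Q) by 0.3693 bits; the two directions differ.

D_KL(P||Q) = Σ P(x) log₂(P(x)/Q(x))

Computing term by term:
  P(1)·log₂(P(1)/Q(1)) = (1/20)·log₂((1/20)/(9/20)) = -0.15850
  P(2)·log₂(P(2)/Q(2)) = (1/2)·log₂((1/2)/(7/20)) = 0.25729
  P(3)·log₂(P(3)/Q(3)) = (1/20)·log₂((1/20)/(1/20)) = 0.00000
  P(4)·log₂(P(4)/Q(4)) = (2/5)·log₂((2/5)/(3/20)) = 0.56601

D_KL(P||Q) = -0.15850 + 0.25729 + 0.00000 + 0.56601 = 0.66480 ≈ 0.6648 bits

D_KL(Q||P) = Σ Q(x) log₂(Q(x)/P(x))

Computing term by term:
  Q(1)·log₂(Q(1)/P(1)) = (9/20)·log₂((9/20)/(1/20)) = 1.42647
  Q(2)·log₂(Q(2)/P(2)) = (7/20)·log₂((7/20)/(1/2)) = -0.18010
  Q(3)·log₂(Q(3)/P(3)) = (1/20)·log₂((1/20)/(1/20)) = 0.00000
  Q(4)·log₂(Q(4)/P(4)) = (3/20)·log₂((3/20)/(2/5)) = -0.21226

D_KL(Q||P) = 1.42647 - 0.18010 + 0.00000 - 0.21226 = 1.03411 ≈ 1.0341 bits

These are NOT equal (difference: 0.3693 bits). KL divergence is asymmetric: D_KL(P||Q) ≠ D_KL(Q||P) in general.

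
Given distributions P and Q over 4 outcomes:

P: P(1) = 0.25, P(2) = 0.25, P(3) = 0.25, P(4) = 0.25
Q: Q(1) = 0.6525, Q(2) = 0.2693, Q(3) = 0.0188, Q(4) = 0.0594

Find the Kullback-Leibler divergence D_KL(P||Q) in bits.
1.0788 bits

D_KL(P||Q) = Σ P(x) log₂(P(x)/Q(x))

Computing term by term:
  P(1)·log₂(P(1)/Q(1)) = 0.25·log₂(0.25/0.6525) = -0.34601
  P(2)·log₂(P(2)/Q(2)) = 0.25·log₂(0.25/0.2693) = -0.02682
  P(3)·log₂(P(3)/Q(3)) = 0.25·log₂(0.25/0.0188) = 0.93328
  P(4)·log₂(P(4)/Q(4)) = 0.25·log₂(0.25/0.0594) = 0.51835

D_KL(P||Q) = -0.34601 - 0.02682 + 0.93328 + 0.51835 = 1.07880 ≈ 1.0788 bits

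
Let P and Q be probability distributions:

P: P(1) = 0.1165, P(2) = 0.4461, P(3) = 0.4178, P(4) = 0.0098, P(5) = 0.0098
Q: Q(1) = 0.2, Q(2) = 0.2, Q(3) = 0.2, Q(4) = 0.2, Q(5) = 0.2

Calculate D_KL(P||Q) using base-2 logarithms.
0.7842 bits

D_KL(P||Q) = Σ P(x) log₂(P(x)/Q(x))

Computing term by term:
  P(1)·log₂(P(1)/Q(1)) = 0.1165·log₂(0.1165/0.2) = -0.09083
  P(2)·log₂(P(2)/Q(2)) = 0.4461·log₂(0.4461/0.2) = 0.51630
  P(3)·log₂(P(3)/Q(3)) = 0.4178·log₂(0.4178/0.2) = 0.44404
  P(4)·log₂(P(4)/Q(4)) = 0.0098·log₂(0.0098/0.2) = -0.04264
  P(5)·log₂(P(5)/Q(5)) = 0.0098·log₂(0.0098/0.2) = -0.04264

D_KL(P||Q) = -0.09083 + 0.51630 + 0.44404 - 0.04264 - 0.04264 = 0.78423 ≈ 0.7842 bits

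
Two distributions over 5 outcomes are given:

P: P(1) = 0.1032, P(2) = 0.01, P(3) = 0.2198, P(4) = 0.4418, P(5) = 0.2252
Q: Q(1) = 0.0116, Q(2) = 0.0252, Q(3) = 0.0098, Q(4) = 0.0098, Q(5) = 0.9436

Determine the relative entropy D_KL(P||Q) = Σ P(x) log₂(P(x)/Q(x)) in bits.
3.2604 bits

D_KL(P||Q) = Σ P(x) log₂(P(x)/Q(x))

Computing term by term:
  P(1)·log₂(P(1)/Q(1)) = 0.1032·log₂(0.1032/0.0116) = 0.32542
  P(2)·log₂(P(2)/Q(2)) = 0.01·log₂(0.01/0.0252) = -0.01333
  P(3)·log₂(P(3)/Q(3)) = 0.2198·log₂(0.2198/0.0098) = 0.98630
  P(4)·log₂(P(4)/Q(4)) = 0.4418·log₂(0.4418/0.0098) = 2.42746
  P(5)·log₂(P(5)/Q(5)) = 0.2252·log₂(0.2252/0.9436) = -0.46548

D_KL(P||Q) = 0.32542 - 0.01333 + 0.98630 + 2.42746 - 0.46548 = 3.26037 ≈ 3.2604 bits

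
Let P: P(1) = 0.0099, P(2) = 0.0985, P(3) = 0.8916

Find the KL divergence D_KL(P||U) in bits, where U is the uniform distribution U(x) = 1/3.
1.0421 bits

U(i) = 1/3 for all i

D_KL(P||U) = Σ P(x) log₂(P(x) / (1/3))
           = Σ P(x) log₂(P(x)) + log₂(3)
           = log₂(3) - H(P)

H(P) = -Σ P(x) log₂(P(x)):
  -P(1)·log₂(P(1)) = -(0.0099)·log₂(0.0099) = 0.06592
  -P(2)·log₂(P(2)) = -(0.0985)·log₂(0.0985) = 0.32936
  -P(3)·log₂(P(3)) = -(0.8916)·log₂(0.8916) = 0.14759
H(P) = 0.06592 + 0.32936 + 0.14759 = 0.54287 bits

log₂(3) = 1.58496 bits

D_KL(P||U) = 1.58496 - 0.54287 = 1.04209 ≈ 1.0421 bits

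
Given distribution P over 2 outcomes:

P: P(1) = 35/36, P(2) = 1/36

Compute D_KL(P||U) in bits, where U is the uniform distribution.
0.8169 bits

U(i) = 1/2 for all i

D_KL(P||U) = Σ P(x) log₂(P(x) / (1/2))
           = Σ P(x) log₂(P(x)) + log₂(2)
           = log₂(2) - H(P)

H(P) = -Σ P(x) log₂(P(x)):
  -P(1)·log₂(P(1)) = -(35/36)·log₂(35/36) = 0.03951
  -P(2)·log₂(P(2)) = -(1/36)·log₂(1/36) = 0.14361
H(P) = 0.03951 + 0.14361 = 0.18312 bits

log₂(2) = 1.00000 bits

D_KL(P||U) = 1.00000 - 0.18312 = 0.81688 ≈ 0.8169 bits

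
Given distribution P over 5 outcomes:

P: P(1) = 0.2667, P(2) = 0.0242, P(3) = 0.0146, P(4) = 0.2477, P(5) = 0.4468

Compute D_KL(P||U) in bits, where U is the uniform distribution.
0.5764 bits

U(i) = 1/5 for all i

D_KL(P||U) = Σ P(x) log₂(P(x) / (1/5))
           = Σ P(x) log₂(P(x)) + log₂(5)
           = log₂(5) - H(P)

H(P) = -Σ P(x) log₂(P(x)):
  -P(1)·log₂(P(1)) = -(0.2667)·log₂(0.2667) = 0.50852
  -P(2)·log₂(P(2)) = -(0.0242)·log₂(0.0242) = 0.12993
  -P(3)·log₂(P(3)) = -(0.0146)·log₂(0.0146) = 0.08903
  -P(4)·log₂(P(4)) = -(0.2477)·log₂(0.2477) = 0.49870
  -P(5)·log₂(P(5)) = -(0.4468)·log₂(0.4468) = 0.51932
H(P) = 0.50852 + 0.12993 + 0.08903 + 0.49870 + 0.51932 = 1.74550 bits

log₂(5) = 2.32193 bits

D_KL(P||U) = 2.32193 - 1.74550 = 0.57643 ≈ 0.5764 bits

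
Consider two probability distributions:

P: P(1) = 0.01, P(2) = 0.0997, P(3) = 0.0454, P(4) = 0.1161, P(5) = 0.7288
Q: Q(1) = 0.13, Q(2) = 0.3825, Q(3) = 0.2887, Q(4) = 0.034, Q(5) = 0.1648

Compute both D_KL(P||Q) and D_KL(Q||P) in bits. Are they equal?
D_KL(P||Q) = 1.4173 bits, D_KL(Q||P) = 1.5798 bits. No, they are not equal.

D_KL(P||Q) = Σ P(x) log₂(P(x)/Q(x))

Computing term by term:
  P(1)·log₂(P(1)/Q(1)) = 0.01·log₂(0.01/0.13) = -0.03700
  P(2)·log₂(P(2)/Q(2)) = 0.0997·log₂(0.0997/0.3825) = -0.19340
  P(3)·log₂(P(3)/Q(3)) = 0.0454·log₂(0.0454/0.2887) = -0.12116
  P(4)·log₂(P(4)/Q(4)) = 0.1161·log₂(0.1161/0.034) = 0.20570
  P(5)·log₂(P(5)/Q(5)) = 0.7288·log₂(0.7288/0.1648) = 1.56314

D_KL(P||Q) = -0.03700 - 0.19340 - 0.12116 + 0.20570 + 1.56314 = 1.41728 ≈ 1.4173 bits

D_KL(Q||P) = Σ Q(x) log₂(Q(x)/P(x))

Computing term by term:
  Q(1)·log₂(Q(1)/P(1)) = 0.13·log₂(0.13/0.01) = 0.48106
  Q(2)·log₂(Q(2)/P(2)) = 0.3825·log₂(0.3825/0.0997) = 0.74197
  Q(3)·log₂(Q(3)/P(3)) = 0.2887·log₂(0.2887/0.0454) = 0.77048
  Q(4)·log₂(Q(4)/P(4)) = 0.034·log₂(0.034/0.1161) = -0.06024
  Q(5)·log₂(Q(5)/P(5)) = 0.1648·log₂(0.1648/0.7288) = -0.35346

D_KL(Q||P) = 0.48106 + 0.74197 + 0.77048 - 0.06024 - 0.35346 = 1.57981 ≈ 1.5798 bits

These are NOT equal (difference: 0.1625 bits). KL divergence is asymmetric: D_KL(P||Q) ≠ D_KL(Q||P) in general.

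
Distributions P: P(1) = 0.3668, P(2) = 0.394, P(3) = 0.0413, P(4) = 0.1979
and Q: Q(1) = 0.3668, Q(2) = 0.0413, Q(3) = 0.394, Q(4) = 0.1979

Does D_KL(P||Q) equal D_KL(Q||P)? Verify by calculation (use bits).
D_KL(P||Q) = 1.1477 bits, D_KL(Q||P) = 1.1477 bits. Yes — for this pair D_KL(P||Q) = D_KL(Q||P).

D_KL(P||Q) = Σ P(x) log₂(P(x)/Q(x))

Computing term by term:
  P(1)·log₂(P(1)/Q(1)) = 0.3668·log₂(0.3668/0.3668) = 0.00000
  P(2)·log₂(P(2)/Q(2)) = 0.394·log₂(0.394/0.0413) = 1.28207
  P(3)·log₂(P(3)/Q(3)) = 0.0413·log₂(0.0413/0.394) = -0.13439
  P(4)·log₂(P(4)/Q(4)) = 0.1979·log₂(0.1979/0.1979) = 0.00000

D_KL(P||Q) = 0.00000 + 1.28207 - 0.13439 + 0.00000 = 1.14768 ≈ 1.1477 bits

D_KL(Q||P) = Σ Q(x) log₂(Q(x)/P(x))

Computing term by term:
  Q(1)·log₂(Q(1)/P(1)) = 0.3668·log₂(0.3668/0.3668) = 0.00000
  Q(2)·log₂(Q(2)/P(2)) = 0.0413·log₂(0.0413/0.394) = -0.13439
  Q(3)·log₂(Q(3)/P(3)) = 0.394·log₂(0.394/0.0413) = 1.28207
  Q(4)·log₂(Q(4)/P(4)) = 0.1979·log₂(0.1979/0.1979) = 0.00000

D_KL(Q||P) = 0.00000 - 0.13439 + 1.28207 + 0.00000 = 1.14768 ≈ 1.1477 bits

These ARE equal here. Q is P with outcomes relabeled (Q(2) = P(3), Q(3) = P(2)) by a relabeling that is its own inverse, so the two sums contain exactly the same terms in a different order. This is a special case — KL divergence is not symmetric in general: D_KL(P||Q) ≠ D_KL(Q||P) for most P, Q.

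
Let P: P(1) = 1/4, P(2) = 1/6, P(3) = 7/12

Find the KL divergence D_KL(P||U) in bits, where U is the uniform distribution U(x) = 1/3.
0.2005 bits

U(i) = 1/3 for all i

D_KL(P||U) = Σ P(x) log₂(P(x) / (1/3))
           = Σ P(x) log₂(P(x)) + log₂(3)
           = log₂(3) - H(P)

H(P) = -Σ P(x) log₂(P(x)):
  -P(1)·log₂(P(1)) = -(1/4)·log₂(1/4) = 0.50000
  -P(2)·log₂(P(2)) = -(1/6)·log₂(1/6) = 0.43083
  -P(3)·log₂(P(3)) = -(7/12)·log₂(7/12) = 0.45360
H(P) = 0.50000 + 0.43083 + 0.45360 = 1.38443 bits

log₂(3) = 1.58496 bits

D_KL(P||U) = 1.58496 - 1.38443 = 0.20053 ≈ 0.2005 bits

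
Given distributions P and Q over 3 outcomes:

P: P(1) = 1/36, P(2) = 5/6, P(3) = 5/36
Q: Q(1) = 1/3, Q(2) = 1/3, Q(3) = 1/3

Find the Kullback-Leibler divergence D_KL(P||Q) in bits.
0.8266 bits

D_KL(P||Q) = Σ P(x) log₂(P(x)/Q(x))

Computing term by term:
  P(1)·log₂(P(1)/Q(1)) = (1/36)·log₂((1/36)/(1/3)) = -0.09958
  P(2)·log₂(P(2)/Q(2)) = (5/6)·log₂((5/6)/(1/3)) = 1.10161
  P(3)·log₂(P(3)/Q(3)) = (5/36)·log₂((5/36)/(1/3)) = -0.17542

D_KL(P||Q) = -0.09958 + 1.10161 - 0.17542 = 0.82661 ≈ 0.8266 bits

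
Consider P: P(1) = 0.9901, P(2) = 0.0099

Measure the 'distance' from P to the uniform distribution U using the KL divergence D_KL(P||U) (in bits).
0.9199 bits

U(i) = 1/2 for all i

D_KL(P||U) = Σ P(x) log₂(P(x) / (1/2))
           = Σ P(x) log₂(P(x)) + log₂(2)
           = log₂(2) - H(P)

H(P) = -Σ P(x) log₂(P(x)):
  -P(1)·log₂(P(1)) = -(0.9901)·log₂(0.9901) = 0.01421
  -P(2)·log₂(P(2)) = -(0.0099)·log₂(0.0099) = 0.06592
H(P) = 0.01421 + 0.06592 = 0.08013 bits

log₂(2) = 1.00000 bits

D_KL(P||U) = 1.00000 - 0.08013 = 0.91987 ≈ 0.9199 bits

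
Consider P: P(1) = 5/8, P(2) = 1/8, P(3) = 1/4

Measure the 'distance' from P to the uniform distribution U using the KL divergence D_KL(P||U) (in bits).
0.2862 bits

U(i) = 1/3 for all i

D_KL(P||U) = Σ P(x) log₂(P(x) / (1/3))
           = Σ P(x) log₂(P(x)) + log₂(3)
           = log₂(3) - H(P)

H(P) = -Σ P(x) log₂(P(x)):
  -P(1)·log₂(P(1)) = -(5/8)·log₂(5/8) = 0.42379
  -P(2)·log₂(P(2)) = -(1/8)·log₂(1/8) = 0.37500
  -P(3)·log₂(P(3)) = -(1/4)·log₂(1/4) = 0.50000
H(P) = 0.42379 + 0.37500 + 0.50000 = 1.29879 bits

log₂(3) = 1.58496 bits

D_KL(P||U) = 1.58496 - 1.29879 = 0.28617 ≈ 0.2862 bits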